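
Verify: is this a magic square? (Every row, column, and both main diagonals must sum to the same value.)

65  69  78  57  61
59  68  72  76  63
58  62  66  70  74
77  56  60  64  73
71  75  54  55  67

No — main diagonal sums to 330 but row 5 sums to 322.

Row 1: 65 + 69 + 78 + 57 + 61 = 330.
Row 2: 59 + 68 + 72 + 76 + 63 = 338.
Row 3: 58 + 62 + 66 + 70 + 74 = 330.
Row 4: 77 + 56 + 60 + 64 + 73 = 330.
Row 5: 71 + 75 + 54 + 55 + 67 = 322.
Column 1: 65 + 59 + 58 + 77 + 71 = 330.
Column 2: 69 + 68 + 62 + 56 + 75 = 330.
Column 3: 78 + 72 + 66 + 60 + 54 = 330.
Column 4: 57 + 76 + 70 + 64 + 55 = 322.
Column 5: 61 + 63 + 74 + 73 + 67 = 338.
Main diagonal: 65 + 68 + 66 + 64 + 67 = 330.
Anti-diagonal: 61 + 76 + 66 + 56 + 71 = 330.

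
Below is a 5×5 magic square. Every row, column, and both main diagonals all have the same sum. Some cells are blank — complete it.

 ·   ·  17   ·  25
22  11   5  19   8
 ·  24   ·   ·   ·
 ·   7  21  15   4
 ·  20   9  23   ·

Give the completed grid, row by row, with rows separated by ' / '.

Row 2 is already complete: 22 + 11 + 5 + 19 + 8 = 65, so that is the magic constant.
From row 4, 65 − (7 + 21 + 15 + 4) gives (4,1) = 18.
From column 2, 65 − (11 + 24 + 7 + 20) gives (1,2) = 3.
Column 3: 17 + 5 + 21 + 9 + ? = 65, so (3,3) = 13.
Anti-diagonal needs 65; the known cells sum to 64, so (5,1) = 1.
From row 5, 65 − (1 + 20 + 9 + 23) gives (5,5) = 12.
Column 5 must total 65; the given cells sum to 49, so (3,5) = 16.
Main diagonal must total 65; the given cells sum to 51, so (1,1) = 14.
Using row 1: 14 + 3 + 17 + 25 + ? → (1,4) = 65 − 59 = 6.
From column 1, 65 − (14 + 22 + 18 + 1) gives (3,1) = 10.
Column 4: 6 + 19 + 15 + 23 + ? = 65, so (3,4) = 2.

14 3 17 6 25 / 22 11 5 19 8 / 10 24 13 2 16 / 18 7 21 15 4 / 1 20 9 23 12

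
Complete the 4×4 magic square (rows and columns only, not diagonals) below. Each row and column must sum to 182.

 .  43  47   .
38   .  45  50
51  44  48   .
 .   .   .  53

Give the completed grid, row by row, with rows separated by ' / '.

52 43 47 40 / 38 49 45 50 / 51 44 48 39 / 41 46 42 53

Row 2: 38 + 45 + 50 + ? = 182, so (2,2) = 49.
Row 3: 51 + 44 + 48 + ? = 182, so (3,4) = 39.
From column 2, 182 − (43 + 49 + 44) gives (4,2) = 46.
The remaining cell in column 3 is (4,3) = 182 − 140 = 42.
Using column 4: 50 + 39 + 53 + ? → (1,4) = 182 − 142 = 40.
The remaining cell in row 1 is (1,1) = 182 − 130 = 52.
The remaining cell in row 4 is (4,1) = 182 − 141 = 41.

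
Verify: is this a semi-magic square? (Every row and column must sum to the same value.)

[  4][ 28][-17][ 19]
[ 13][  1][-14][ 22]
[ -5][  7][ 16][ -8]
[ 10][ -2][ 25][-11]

No — row 3 sums to 10 but row 2 sums to 22.

Row 1: 4 + 28 + (-17) + 19 = 34.
Row 2: 13 + 1 + (-14) + 22 = 22.
Row 3: -5 + 7 + 16 + (-8) = 10.
Row 4: 10 + (-2) + 25 + (-11) = 22.
Column 1: 4 + 13 + (-5) + 10 = 22.
Column 2: 28 + 1 + 7 + (-2) = 34.
Column 3: -17 + (-14) + 16 + 25 = 10.
Column 4: 19 + 22 + (-8) + (-11) = 22.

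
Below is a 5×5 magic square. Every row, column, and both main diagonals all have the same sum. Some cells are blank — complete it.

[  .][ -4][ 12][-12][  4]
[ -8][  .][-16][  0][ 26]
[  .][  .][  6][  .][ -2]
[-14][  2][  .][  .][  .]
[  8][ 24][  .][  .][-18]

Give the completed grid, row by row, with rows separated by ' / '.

Anti-diagonal is already complete: 4 + 0 + 6 + 2 + 8 = 20, so that is the magic constant.
From row 1, 20 − (-4 + 12 + (-12) + 4) gives (1,1) = 20.
Row 2: -8 + (-16) + 0 + 26 + ? = 20, so (2,2) = 18.
From column 1, 20 − (20 + (-8) + (-14) + 8) gives (3,1) = 14.
From column 2, 20 − (-4 + 18 + 2 + 24) gives (3,2) = -20.
Column 5 needs 20; the known cells sum to 10, so (4,5) = 10.
Using main diagonal: 20 + 18 + 6 + (-18) + ? → (4,4) = 20 − 26 = -6.
Row 3: 14 + (-20) + 6 + (-2) + ? = 20, so (3,4) = 22.
The remaining cell in row 4 is (4,3) = 20 − (-8) = 28.
Using column 3: 12 + (-16) + 6 + 28 + ? → (5,3) = 20 − 30 = -10.
Column 4 must total 20; the given cells sum to 4, so (5,4) = 16.

20 -4 12 -12 4 / -8 18 -16 0 26 / 14 -20 6 22 -2 / -14 2 28 -6 10 / 8 24 -10 16 -18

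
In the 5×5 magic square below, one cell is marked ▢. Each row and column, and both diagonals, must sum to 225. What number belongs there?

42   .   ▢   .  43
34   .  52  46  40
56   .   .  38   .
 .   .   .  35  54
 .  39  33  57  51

55

From row 2, 225 − (34 + 52 + 46 + 40) gives (2,2) = 53.
From row 5, 225 − (39 + 33 + 57 + 51) gives (5,1) = 45.
Column 1 needs 225; the known cells sum to 177, so (4,1) = 48.
Column 4 needs 225; the known cells sum to 176, so (1,4) = 49.
The remaining cell in column 5 is (3,5) = 225 − 188 = 37.
Main diagonal must total 225; the given cells sum to 181, so (3,3) = 44.
Anti-diagonal must total 225; the given cells sum to 178, so (4,2) = 47.
Row 3 needs 225; the known cells sum to 175, so (3,2) = 50.
From row 4, 225 − (48 + 47 + 35 + 54) gives (4,3) = 41.
Column 2: 53 + 50 + 47 + 39 + ? = 225, so (1,2) = 36.
The remaining cell in column 3 is (1,3) = 225 − 170 = 55.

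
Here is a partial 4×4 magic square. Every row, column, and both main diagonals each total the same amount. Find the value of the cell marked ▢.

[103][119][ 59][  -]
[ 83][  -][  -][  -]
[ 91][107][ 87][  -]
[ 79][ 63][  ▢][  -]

Column 1 is complete and sums to 356; that is the magic constant.
Row 1: 103 + 119 + 59 + ? = 356, so (1,4) = 75.
Using row 3: 91 + 107 + 87 + ? → (3,4) = 356 − 285 = 71.
The remaining cell in column 2 is (2,2) = 356 − 289 = 67.
Main diagonal needs 356; the known cells sum to 257, so (4,4) = 99.
The remaining cell in anti-diagonal is (2,3) = 356 − 261 = 95.
Using row 2: 83 + 67 + 95 + ? → (2,4) = 356 − 245 = 111.
Row 4 needs 356; the known cells sum to 241, so (4,3) = 115.

115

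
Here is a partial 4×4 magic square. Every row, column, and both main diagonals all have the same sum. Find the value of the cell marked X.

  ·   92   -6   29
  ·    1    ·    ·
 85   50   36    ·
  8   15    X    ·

57

Column 2 is complete and sums to 158; that is the magic constant.
Using row 1: 92 + (-6) + 29 + ? → (1,1) = 158 − 115 = 43.
From row 3, 158 − (85 + 50 + 36) gives (3,4) = -13.
Column 1 must total 158; the given cells sum to 136, so (2,1) = 22.
Using main diagonal: 43 + 1 + 36 + ? → (4,4) = 158 − 80 = 78.
Anti-diagonal needs 158; the known cells sum to 87, so (2,3) = 71.
Row 2 needs 158; the known cells sum to 94, so (2,4) = 64.
Using row 4: 8 + 15 + 78 + ? → (4,3) = 158 − 101 = 57.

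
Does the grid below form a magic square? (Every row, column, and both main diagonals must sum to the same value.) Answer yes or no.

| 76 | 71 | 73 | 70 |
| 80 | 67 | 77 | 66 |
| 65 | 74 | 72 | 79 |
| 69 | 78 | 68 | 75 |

Row 1: 76 + 71 + 73 + 70 = 290.
Row 2: 80 + 67 + 77 + 66 = 290.
Row 3: 65 + 74 + 72 + 79 = 290.
Row 4: 69 + 78 + 68 + 75 = 290.
Column 1: 76 + 80 + 65 + 69 = 290.
Column 2: 71 + 67 + 74 + 78 = 290.
Column 3: 73 + 77 + 72 + 68 = 290.
Column 4: 70 + 66 + 79 + 75 = 290.
Main diagonal: 76 + 67 + 72 + 75 = 290.
Anti-diagonal: 70 + 77 + 74 + 69 = 290.
All lines sum to 290.

Yes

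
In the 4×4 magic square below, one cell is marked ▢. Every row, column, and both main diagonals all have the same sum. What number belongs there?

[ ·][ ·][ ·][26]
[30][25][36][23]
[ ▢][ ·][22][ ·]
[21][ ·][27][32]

Row 2 is complete and sums to 114; that is the magic constant.
The remaining cell in row 4 is (4,2) = 114 − 80 = 34.
The remaining cell in column 3 is (1,3) = 114 − 85 = 29.
The remaining cell in column 4 is (3,4) = 114 − 81 = 33.
Main diagonal must total 114; the given cells sum to 79, so (1,1) = 35.
Anti-diagonal must total 114; the given cells sum to 83, so (3,2) = 31.
Using row 1: 35 + 29 + 26 + ? → (1,2) = 114 − 90 = 24.
From row 3, 114 − (31 + 22 + 33) gives (3,1) = 28.

28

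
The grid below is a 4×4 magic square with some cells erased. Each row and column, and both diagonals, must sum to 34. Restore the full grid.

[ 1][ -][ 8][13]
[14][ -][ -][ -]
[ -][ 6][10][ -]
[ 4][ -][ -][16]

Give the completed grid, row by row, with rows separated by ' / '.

1 12 8 13 / 14 7 11 2 / 15 6 10 3 / 4 9 5 16

The remaining cell in row 1 is (1,2) = 34 − 22 = 12.
The remaining cell in column 1 is (3,1) = 34 − 19 = 15.
Using main diagonal: 1 + 10 + 16 + ? → (2,2) = 34 − 27 = 7.
Anti-diagonal: 13 + 6 + 4 + ? = 34, so (2,3) = 11.
The remaining cell in row 2 is (2,4) = 34 − 32 = 2.
Row 3 must total 34; the given cells sum to 31, so (3,4) = 3.
The remaining cell in column 2 is (4,2) = 34 − 25 = 9.
Column 3 needs 34; the known cells sum to 29, so (4,3) = 5.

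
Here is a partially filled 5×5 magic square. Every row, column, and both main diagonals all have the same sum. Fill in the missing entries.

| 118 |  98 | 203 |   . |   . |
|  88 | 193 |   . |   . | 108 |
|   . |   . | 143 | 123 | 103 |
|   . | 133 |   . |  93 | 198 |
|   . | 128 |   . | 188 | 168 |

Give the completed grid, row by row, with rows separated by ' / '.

118 98 203 158 138 / 88 193 173 153 108 / 183 163 143 123 103 / 178 133 113 93 198 / 148 128 83 188 168

Main diagonal is already complete: 118 + 193 + 143 + 93 + 168 = 715, so that is the magic constant.
Column 2: 98 + 193 + 133 + 128 + ? = 715, so (3,2) = 163.
The remaining cell in column 5 is (1,5) = 715 − 577 = 138.
Row 1 needs 715; the known cells sum to 557, so (1,4) = 158.
The remaining cell in row 3 is (3,1) = 715 − 532 = 183.
From column 4, 715 − (158 + 123 + 93 + 188) gives (2,4) = 153.
From anti-diagonal, 715 − (138 + 153 + 143 + 133) gives (5,1) = 148.
Row 2 must total 715; the given cells sum to 542, so (2,3) = 173.
From row 5, 715 − (148 + 128 + 188 + 168) gives (5,3) = 83.
The remaining cell in column 1 is (4,1) = 715 − 537 = 178.
Column 3 must total 715; the given cells sum to 602, so (4,3) = 113.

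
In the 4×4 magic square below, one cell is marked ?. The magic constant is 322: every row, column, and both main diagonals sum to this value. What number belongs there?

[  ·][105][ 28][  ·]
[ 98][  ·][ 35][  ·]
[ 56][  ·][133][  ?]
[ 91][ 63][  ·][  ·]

49

Column 1: 98 + 56 + 91 + ? = 322, so (1,1) = 77.
Column 3 needs 322; the known cells sum to 196, so (4,3) = 126.
The remaining cell in row 1 is (1,4) = 322 − 210 = 112.
Using row 4: 91 + 63 + 126 + ? → (4,4) = 322 − 280 = 42.
From main diagonal, 322 − (77 + 133 + 42) gives (2,2) = 70.
From anti-diagonal, 322 − (112 + 35 + 91) gives (3,2) = 84.
Row 2 must total 322; the given cells sum to 203, so (2,4) = 119.
Row 3 must total 322; the given cells sum to 273, so (3,4) = 49.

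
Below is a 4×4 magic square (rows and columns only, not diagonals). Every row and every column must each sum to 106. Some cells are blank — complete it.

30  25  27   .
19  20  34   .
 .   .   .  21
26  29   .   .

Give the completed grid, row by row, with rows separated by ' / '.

30 25 27 24 / 19 20 34 33 / 31 32 22 21 / 26 29 23 28

Row 1: 30 + 25 + 27 + ? = 106, so (1,4) = 24.
The remaining cell in row 2 is (2,4) = 106 − 73 = 33.
From column 1, 106 − (30 + 19 + 26) gives (3,1) = 31.
Column 2: 25 + 20 + 29 + ? = 106, so (3,2) = 32.
The remaining cell in column 4 is (4,4) = 106 − 78 = 28.
Using row 3: 31 + 32 + 21 + ? → (3,3) = 106 − 84 = 22.
Row 4: 26 + 29 + 28 + ? = 106, so (4,3) = 23.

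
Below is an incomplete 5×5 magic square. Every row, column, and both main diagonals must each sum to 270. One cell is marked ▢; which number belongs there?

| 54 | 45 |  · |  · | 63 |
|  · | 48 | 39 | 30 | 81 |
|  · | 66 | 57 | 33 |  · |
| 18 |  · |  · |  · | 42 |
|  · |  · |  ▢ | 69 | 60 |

From row 2, 270 − (48 + 39 + 30 + 81) gives (2,1) = 72.
Using column 5: 63 + 81 + 42 + 60 + ? → (3,5) = 270 − 246 = 24.
Main diagonal must total 270; the given cells sum to 219, so (4,4) = 51.
Row 3: 66 + 57 + 33 + 24 + ? = 270, so (3,1) = 90.
Column 1 needs 270; the known cells sum to 234, so (5,1) = 36.
Using column 4: 30 + 33 + 51 + 69 + ? → (1,4) = 270 − 183 = 87.
Anti-diagonal: 63 + 30 + 57 + 36 + ? = 270, so (4,2) = 84.
Using row 1: 54 + 45 + 87 + 63 + ? → (1,3) = 270 − 249 = 21.
Row 4: 18 + 84 + 51 + 42 + ? = 270, so (4,3) = 75.
Column 2 needs 270; the known cells sum to 243, so (5,2) = 27.
Column 3 needs 270; the known cells sum to 192, so (5,3) = 78.

78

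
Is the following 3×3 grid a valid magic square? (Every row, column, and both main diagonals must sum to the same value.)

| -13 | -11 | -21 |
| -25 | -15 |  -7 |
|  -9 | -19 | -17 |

No — row 2 sums to -47 but anti-diagonal sums to -45.

Row 1: -13 + (-11) + (-21) = -45.
Row 2: -25 + (-15) + (-7) = -47.
Row 3: -9 + (-19) + (-17) = -45.
Column 1: -13 + (-25) + (-9) = -47.
Column 2: -11 + (-15) + (-19) = -45.
Column 3: -21 + (-7) + (-17) = -45.
Main diagonal: -13 + (-15) + (-17) = -45.
Anti-diagonal: -21 + (-15) + (-9) = -45.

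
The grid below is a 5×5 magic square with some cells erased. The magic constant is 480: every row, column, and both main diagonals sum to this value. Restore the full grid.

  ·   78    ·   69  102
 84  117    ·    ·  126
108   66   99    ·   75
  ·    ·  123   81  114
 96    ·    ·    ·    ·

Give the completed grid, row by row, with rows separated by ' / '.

120 78 111 69 102 / 84 117 60 93 126 / 108 66 99 132 75 / 72 90 123 81 114 / 96 129 87 105 63

Using row 3: 108 + 66 + 99 + 75 + ? → (3,4) = 480 − 348 = 132.
Column 5: 102 + 126 + 75 + 114 + ? = 480, so (5,5) = 63.
Main diagonal needs 480; the known cells sum to 360, so (1,1) = 120.
Using row 1: 120 + 78 + 69 + 102 + ? → (1,3) = 480 − 369 = 111.
From column 1, 480 − (120 + 84 + 108 + 96) gives (4,1) = 72.
Row 4 needs 480; the known cells sum to 390, so (4,2) = 90.
Using column 2: 78 + 117 + 66 + 90 + ? → (5,2) = 480 − 351 = 129.
Anti-diagonal needs 480; the known cells sum to 387, so (2,4) = 93.
Row 2 needs 480; the known cells sum to 420, so (2,3) = 60.
Using column 3: 111 + 60 + 99 + 123 + ? → (5,3) = 480 − 393 = 87.
The remaining cell in column 4 is (5,4) = 480 − 375 = 105.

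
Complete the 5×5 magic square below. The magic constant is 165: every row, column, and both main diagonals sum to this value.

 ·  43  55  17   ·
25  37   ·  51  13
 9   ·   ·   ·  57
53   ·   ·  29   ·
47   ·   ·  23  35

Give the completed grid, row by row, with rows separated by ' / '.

Row 2 needs 165; the known cells sum to 126, so (2,3) = 39.
From column 1, 165 − (25 + 9 + 53 + 47) gives (1,1) = 31.
Column 4: 17 + 51 + 29 + 23 + ? = 165, so (3,4) = 45.
From main diagonal, 165 − (31 + 37 + 29 + 35) gives (3,3) = 33.
Using row 1: 31 + 43 + 55 + 17 + ? → (1,5) = 165 − 146 = 19.
Row 3: 9 + 33 + 45 + 57 + ? = 165, so (3,2) = 21.
Column 5 must total 165; the given cells sum to 124, so (4,5) = 41.
The remaining cell in anti-diagonal is (4,2) = 165 − 150 = 15.
From row 4, 165 − (53 + 15 + 29 + 41) gives (4,3) = 27.
Using column 2: 43 + 37 + 21 + 15 + ? → (5,2) = 165 − 116 = 49.
The remaining cell in column 3 is (5,3) = 165 − 154 = 11.

31 43 55 17 19 / 25 37 39 51 13 / 9 21 33 45 57 / 53 15 27 29 41 / 47 49 11 23 35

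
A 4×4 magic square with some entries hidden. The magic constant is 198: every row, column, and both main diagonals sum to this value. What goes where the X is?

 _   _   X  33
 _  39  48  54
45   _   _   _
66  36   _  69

63

From row 2, 198 − (39 + 48 + 54) gives (2,1) = 57.
Using row 4: 66 + 36 + 69 + ? → (4,3) = 198 − 171 = 27.
Column 1: 57 + 45 + 66 + ? = 198, so (1,1) = 30.
The remaining cell in column 4 is (3,4) = 198 − 156 = 42.
Main diagonal needs 198; the known cells sum to 138, so (3,3) = 60.
Anti-diagonal: 33 + 48 + 66 + ? = 198, so (3,2) = 51.
From column 2, 198 − (39 + 51 + 36) gives (1,2) = 72.
The remaining cell in column 3 is (1,3) = 198 − 135 = 63.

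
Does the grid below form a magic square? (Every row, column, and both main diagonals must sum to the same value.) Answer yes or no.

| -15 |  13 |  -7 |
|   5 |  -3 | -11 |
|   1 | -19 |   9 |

Row 1: -15 + 13 + (-7) = -9.
Row 2: 5 + (-3) + (-11) = -9.
Row 3: 1 + (-19) + 9 = -9.
Column 1: -15 + 5 + 1 = -9.
Column 2: 13 + (-3) + (-19) = -9.
Column 3: -7 + (-11) + 9 = -9.
Main diagonal: -15 + (-3) + 9 = -9.
Anti-diagonal: -7 + (-3) + 1 = -9.
All lines sum to -9.

Yes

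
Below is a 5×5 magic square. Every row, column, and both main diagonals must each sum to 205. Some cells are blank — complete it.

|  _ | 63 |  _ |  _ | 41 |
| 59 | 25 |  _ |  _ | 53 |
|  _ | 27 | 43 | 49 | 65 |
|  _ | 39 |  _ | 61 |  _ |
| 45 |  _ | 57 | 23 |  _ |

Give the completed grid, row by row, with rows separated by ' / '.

47 63 19 35 41 / 59 25 31 37 53 / 21 27 43 49 65 / 33 39 55 61 17 / 45 51 57 23 29

Using row 3: 27 + 43 + 49 + 65 + ? → (3,1) = 205 − 184 = 21.
Using column 2: 63 + 25 + 27 + 39 + ? → (5,2) = 205 − 154 = 51.
Anti-diagonal must total 205; the given cells sum to 168, so (2,4) = 37.
The remaining cell in row 2 is (2,3) = 205 − 174 = 31.
Using row 5: 45 + 51 + 57 + 23 + ? → (5,5) = 205 − 176 = 29.
Column 4: 37 + 49 + 61 + 23 + ? = 205, so (1,4) = 35.
Column 5: 41 + 53 + 65 + 29 + ? = 205, so (4,5) = 17.
Main diagonal must total 205; the given cells sum to 158, so (1,1) = 47.
Row 1: 47 + 63 + 35 + 41 + ? = 205, so (1,3) = 19.
From column 1, 205 − (47 + 59 + 21 + 45) gives (4,1) = 33.
The remaining cell in column 3 is (4,3) = 205 − 150 = 55.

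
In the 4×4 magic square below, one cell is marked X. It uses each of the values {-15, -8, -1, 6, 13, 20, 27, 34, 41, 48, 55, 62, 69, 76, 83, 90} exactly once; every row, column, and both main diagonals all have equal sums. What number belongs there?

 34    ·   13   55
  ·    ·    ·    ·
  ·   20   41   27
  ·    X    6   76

83

The 16 entries sum to 600, so each line sums to 600/4 = 150.
Row 1: 34 + 13 + 55 + ? = 150, so (1,2) = 48.
Using row 3: 20 + 41 + 27 + ? → (3,1) = 150 − 88 = 62.
Column 3: 13 + 41 + 6 + ? = 150, so (2,3) = 90.
From column 4, 150 − (55 + 27 + 76) gives (2,4) = -8.
Main diagonal must total 150; the given cells sum to 151, so (2,2) = -1.
Anti-diagonal needs 150; the known cells sum to 165, so (4,1) = -15.
Row 2 needs 150; the known cells sum to 81, so (2,1) = 69.
Row 4 must total 150; the given cells sum to 67, so (4,2) = 83.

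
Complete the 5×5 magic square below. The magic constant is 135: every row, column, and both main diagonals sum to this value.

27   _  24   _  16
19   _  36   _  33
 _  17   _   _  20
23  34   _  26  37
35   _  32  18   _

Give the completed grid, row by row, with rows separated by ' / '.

27 38 24 30 16 / 19 25 36 22 33 / 31 17 28 39 20 / 23 34 15 26 37 / 35 21 32 18 29

Row 4 must total 135; the given cells sum to 120, so (4,3) = 15.
Column 1: 27 + 19 + 23 + 35 + ? = 135, so (3,1) = 31.
Using column 3: 24 + 36 + 15 + 32 + ? → (3,3) = 135 − 107 = 28.
The remaining cell in column 5 is (5,5) = 135 − 106 = 29.
Main diagonal must total 135; the given cells sum to 110, so (2,2) = 25.
The remaining cell in anti-diagonal is (2,4) = 135 − 113 = 22.
Row 3: 31 + 17 + 28 + 20 + ? = 135, so (3,4) = 39.
Row 5 needs 135; the known cells sum to 114, so (5,2) = 21.
Column 2 needs 135; the known cells sum to 97, so (1,2) = 38.
The remaining cell in column 4 is (1,4) = 135 − 105 = 30.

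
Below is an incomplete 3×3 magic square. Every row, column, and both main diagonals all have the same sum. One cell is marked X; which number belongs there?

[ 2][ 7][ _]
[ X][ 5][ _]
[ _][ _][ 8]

Main diagonal is complete and sums to 15; that is the magic constant.
Row 1 needs 15; the known cells sum to 9, so (1,3) = 6.
Using column 2: 7 + 5 + ? → (3,2) = 15 − 12 = 3.
From column 3, 15 − (6 + 8) gives (2,3) = 1.
Anti-diagonal: 6 + 5 + ? = 15, so (3,1) = 4.
Row 2: 5 + 1 + ? = 15, so (2,1) = 9.

9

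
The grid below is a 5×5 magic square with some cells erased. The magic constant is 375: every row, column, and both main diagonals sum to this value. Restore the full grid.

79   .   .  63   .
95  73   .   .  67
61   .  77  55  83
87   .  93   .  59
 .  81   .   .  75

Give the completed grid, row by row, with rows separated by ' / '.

The remaining cell in row 3 is (3,2) = 375 − 276 = 99.
Column 1 must total 375; the given cells sum to 322, so (5,1) = 53.
Column 5 must total 375; the given cells sum to 284, so (1,5) = 91.
Using main diagonal: 79 + 73 + 77 + 75 + ? → (4,4) = 375 − 304 = 71.
Using row 4: 87 + 93 + 71 + 59 + ? → (4,2) = 375 − 310 = 65.
From column 2, 375 − (73 + 99 + 65 + 81) gives (1,2) = 57.
The remaining cell in anti-diagonal is (2,4) = 375 − 286 = 89.
Using row 1: 79 + 57 + 63 + 91 + ? → (1,3) = 375 − 290 = 85.
The remaining cell in row 2 is (2,3) = 375 − 324 = 51.
Using column 3: 85 + 51 + 77 + 93 + ? → (5,3) = 375 − 306 = 69.
Using column 4: 63 + 89 + 55 + 71 + ? → (5,4) = 375 − 278 = 97.

79 57 85 63 91 / 95 73 51 89 67 / 61 99 77 55 83 / 87 65 93 71 59 / 53 81 69 97 75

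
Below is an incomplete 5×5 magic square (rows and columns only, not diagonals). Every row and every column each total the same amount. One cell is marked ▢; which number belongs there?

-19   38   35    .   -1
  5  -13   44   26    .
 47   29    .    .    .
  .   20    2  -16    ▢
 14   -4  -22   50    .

41

Column 2 is complete and sums to 70; that is the magic constant.
Row 1 needs 70; the known cells sum to 53, so (1,4) = 17.
Row 2: 5 + (-13) + 44 + 26 + ? = 70, so (2,5) = 8.
Row 5 must total 70; the given cells sum to 38, so (5,5) = 32.
Column 1 needs 70; the known cells sum to 47, so (4,1) = 23.
Column 3 needs 70; the known cells sum to 59, so (3,3) = 11.
Column 4: 17 + 26 + (-16) + 50 + ? = 70, so (3,4) = -7.
The remaining cell in row 3 is (3,5) = 70 − 80 = -10.
Row 4 needs 70; the known cells sum to 29, so (4,5) = 41.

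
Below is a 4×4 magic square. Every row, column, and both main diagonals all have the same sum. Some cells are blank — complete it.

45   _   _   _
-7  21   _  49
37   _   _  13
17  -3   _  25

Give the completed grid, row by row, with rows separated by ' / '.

45 33 9 5 / -7 21 29 49 / 37 41 1 13 / 17 -3 53 25

Column 1 is already complete: 45 + -7 + 37 + 17 = 92, so that is the magic constant.
Row 2: -7 + 21 + 49 + ? = 92, so (2,3) = 29.
Row 4: 17 + (-3) + 25 + ? = 92, so (4,3) = 53.
Column 4 must total 92; the given cells sum to 87, so (1,4) = 5.
Main diagonal needs 92; the known cells sum to 91, so (3,3) = 1.
From anti-diagonal, 92 − (5 + 29 + 17) gives (3,2) = 41.
Column 2: 21 + 41 + (-3) + ? = 92, so (1,2) = 33.
The remaining cell in column 3 is (1,3) = 92 − 83 = 9.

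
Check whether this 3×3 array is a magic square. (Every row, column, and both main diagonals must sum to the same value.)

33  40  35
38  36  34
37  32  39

Yes

Row 1: 33 + 40 + 35 = 108.
Row 2: 38 + 36 + 34 = 108.
Row 3: 37 + 32 + 39 = 108.
Column 1: 33 + 38 + 37 = 108.
Column 2: 40 + 36 + 32 = 108.
Column 3: 35 + 34 + 39 = 108.
Main diagonal: 33 + 36 + 39 = 108.
Anti-diagonal: 35 + 36 + 37 = 108.
All lines sum to 108.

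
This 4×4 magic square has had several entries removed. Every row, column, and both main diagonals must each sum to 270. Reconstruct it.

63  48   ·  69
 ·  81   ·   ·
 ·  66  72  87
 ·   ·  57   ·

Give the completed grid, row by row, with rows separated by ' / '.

Row 1 must total 270; the given cells sum to 180, so (1,3) = 90.
From row 3, 270 − (66 + 72 + 87) gives (3,1) = 45.
The remaining cell in column 2 is (4,2) = 270 − 195 = 75.
Column 3 must total 270; the given cells sum to 219, so (2,3) = 51.
Main diagonal needs 270; the known cells sum to 216, so (4,4) = 54.
Anti-diagonal needs 270; the known cells sum to 186, so (4,1) = 84.
Using column 1: 63 + 45 + 84 + ? → (2,1) = 270 − 192 = 78.
Column 4 needs 270; the known cells sum to 210, so (2,4) = 60.

63 48 90 69 / 78 81 51 60 / 45 66 72 87 / 84 75 57 54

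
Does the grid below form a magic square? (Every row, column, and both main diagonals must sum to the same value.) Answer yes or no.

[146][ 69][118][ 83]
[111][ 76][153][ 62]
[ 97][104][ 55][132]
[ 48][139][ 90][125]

Row 1: 146 + 69 + 118 + 83 = 416.
Row 2: 111 + 76 + 153 + 62 = 402.
Row 3: 97 + 104 + 55 + 132 = 388.
Row 4: 48 + 139 + 90 + 125 = 402.
Column 1: 146 + 111 + 97 + 48 = 402.
Column 2: 69 + 76 + 104 + 139 = 388.
Column 3: 118 + 153 + 55 + 90 = 416.
Column 4: 83 + 62 + 132 + 125 = 402.
Main diagonal: 146 + 76 + 55 + 125 = 402.
Anti-diagonal: 83 + 153 + 104 + 48 = 388.

No — column 4 sums to 402 but row 3 sums to 388.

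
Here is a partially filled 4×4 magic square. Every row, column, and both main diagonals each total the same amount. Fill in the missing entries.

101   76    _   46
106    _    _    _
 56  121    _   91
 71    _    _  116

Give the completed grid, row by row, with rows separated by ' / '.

Column 1 is already complete: 101 + 106 + 56 + 71 = 334, so that is the magic constant.
Row 1 must total 334; the given cells sum to 223, so (1,3) = 111.
Row 3 needs 334; the known cells sum to 268, so (3,3) = 66.
Column 4 needs 334; the known cells sum to 253, so (2,4) = 81.
Main diagonal needs 334; the known cells sum to 283, so (2,2) = 51.
Using anti-diagonal: 46 + 121 + 71 + ? → (2,3) = 334 − 238 = 96.
The remaining cell in column 2 is (4,2) = 334 − 248 = 86.
Column 3: 111 + 96 + 66 + ? = 334, so (4,3) = 61.

101 76 111 46 / 106 51 96 81 / 56 121 66 91 / 71 86 61 116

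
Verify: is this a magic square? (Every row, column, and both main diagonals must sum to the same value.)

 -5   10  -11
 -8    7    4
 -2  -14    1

No — main diagonal sums to 3 but row 3 sums to -15.

Row 1: -5 + 10 + (-11) = -6.
Row 2: -8 + 7 + 4 = 3.
Row 3: -2 + (-14) + 1 = -15.
Column 1: -5 + (-8) + (-2) = -15.
Column 2: 10 + 7 + (-14) = 3.
Column 3: -11 + 4 + 1 = -6.
Main diagonal: -5 + 7 + 1 = 3.
Anti-diagonal: -11 + 7 + (-2) = -6.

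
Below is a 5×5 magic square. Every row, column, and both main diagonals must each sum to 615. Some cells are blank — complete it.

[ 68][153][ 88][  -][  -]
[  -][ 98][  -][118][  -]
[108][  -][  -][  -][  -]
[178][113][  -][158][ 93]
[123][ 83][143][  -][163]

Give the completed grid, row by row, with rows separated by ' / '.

68 153 88 173 133 / 138 98 183 118 78 / 108 168 128 63 148 / 178 113 73 158 93 / 123 83 143 103 163

Using row 4: 178 + 113 + 158 + 93 + ? → (4,3) = 615 − 542 = 73.
Using row 5: 123 + 83 + 143 + 163 + ? → (5,4) = 615 − 512 = 103.
Column 1 needs 615; the known cells sum to 477, so (2,1) = 138.
Column 2: 153 + 98 + 113 + 83 + ? = 615, so (3,2) = 168.
From main diagonal, 615 − (68 + 98 + 158 + 163) gives (3,3) = 128.
Anti-diagonal: 118 + 128 + 113 + 123 + ? = 615, so (1,5) = 133.
The remaining cell in row 1 is (1,4) = 615 − 442 = 173.
Column 3: 88 + 128 + 73 + 143 + ? = 615, so (2,3) = 183.
Using column 4: 173 + 118 + 158 + 103 + ? → (3,4) = 615 − 552 = 63.
Row 2 needs 615; the known cells sum to 537, so (2,5) = 78.
Row 3 needs 615; the known cells sum to 467, so (3,5) = 148.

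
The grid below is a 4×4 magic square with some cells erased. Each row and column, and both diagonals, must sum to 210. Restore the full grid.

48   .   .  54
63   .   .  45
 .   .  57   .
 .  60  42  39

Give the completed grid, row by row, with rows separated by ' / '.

Row 4 needs 210; the known cells sum to 141, so (4,1) = 69.
Column 1 must total 210; the given cells sum to 180, so (3,1) = 30.
Column 4: 54 + 45 + 39 + ? = 210, so (3,4) = 72.
Main diagonal must total 210; the given cells sum to 144, so (2,2) = 66.
Row 2: 63 + 66 + 45 + ? = 210, so (2,3) = 36.
The remaining cell in row 3 is (3,2) = 210 − 159 = 51.
Using column 2: 66 + 51 + 60 + ? → (1,2) = 210 − 177 = 33.
Using column 3: 36 + 57 + 42 + ? → (1,3) = 210 − 135 = 75.

48 33 75 54 / 63 66 36 45 / 30 51 57 72 / 69 60 42 39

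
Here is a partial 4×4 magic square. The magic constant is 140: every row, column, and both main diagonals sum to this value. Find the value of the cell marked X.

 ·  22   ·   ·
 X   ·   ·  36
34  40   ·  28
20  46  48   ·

Row 3 must total 140; the given cells sum to 102, so (3,3) = 38.
Row 4 needs 140; the known cells sum to 114, so (4,4) = 26.
The remaining cell in column 2 is (2,2) = 140 − 108 = 32.
Using column 4: 36 + 28 + 26 + ? → (1,4) = 140 − 90 = 50.
Main diagonal must total 140; the given cells sum to 96, so (1,1) = 44.
From anti-diagonal, 140 − (50 + 40 + 20) gives (2,3) = 30.
Row 1 must total 140; the given cells sum to 116, so (1,3) = 24.
The remaining cell in row 2 is (2,1) = 140 − 98 = 42.

42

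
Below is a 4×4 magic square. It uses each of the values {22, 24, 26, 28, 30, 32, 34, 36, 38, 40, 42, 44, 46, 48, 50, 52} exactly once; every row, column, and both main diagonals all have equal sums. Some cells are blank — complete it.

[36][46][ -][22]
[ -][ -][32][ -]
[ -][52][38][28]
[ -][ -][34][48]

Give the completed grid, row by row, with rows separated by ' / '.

36 46 44 22 / 40 26 32 50 / 30 52 38 28 / 42 24 34 48

The 16 entries sum to 592, so each line sums to 592/4 = 148.
Row 1: 36 + 46 + 22 + ? = 148, so (1,3) = 44.
Row 3 must total 148; the given cells sum to 118, so (3,1) = 30.
The remaining cell in column 4 is (2,4) = 148 − 98 = 50.
The remaining cell in main diagonal is (2,2) = 148 − 122 = 26.
The remaining cell in anti-diagonal is (4,1) = 148 − 106 = 42.
Row 2 must total 148; the given cells sum to 108, so (2,1) = 40.
Row 4: 42 + 34 + 48 + ? = 148, so (4,2) = 24.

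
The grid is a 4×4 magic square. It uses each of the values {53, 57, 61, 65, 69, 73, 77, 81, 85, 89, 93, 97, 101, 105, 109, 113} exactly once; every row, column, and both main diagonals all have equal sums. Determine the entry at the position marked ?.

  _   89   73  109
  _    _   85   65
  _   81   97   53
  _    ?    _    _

The 16 entries sum to 1328, so each line sums to 1328/4 = 332.
Row 1 needs 332; the known cells sum to 271, so (1,1) = 61.
From row 3, 332 − (81 + 97 + 53) gives (3,1) = 101.
Column 3: 73 + 85 + 97 + ? = 332, so (4,3) = 77.
Column 4 needs 332; the known cells sum to 227, so (4,4) = 105.
Main diagonal must total 332; the given cells sum to 263, so (2,2) = 69.
Anti-diagonal: 109 + 85 + 81 + ? = 332, so (4,1) = 57.
The remaining cell in row 2 is (2,1) = 332 − 219 = 113.
Row 4 must total 332; the given cells sum to 239, so (4,2) = 93.

93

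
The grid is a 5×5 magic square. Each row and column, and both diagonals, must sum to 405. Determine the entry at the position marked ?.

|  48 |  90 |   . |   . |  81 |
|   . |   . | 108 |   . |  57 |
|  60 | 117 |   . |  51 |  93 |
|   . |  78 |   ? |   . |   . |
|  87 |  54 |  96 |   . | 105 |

From row 3, 405 − (60 + 117 + 51 + 93) gives (3,3) = 84.
From row 5, 405 − (87 + 54 + 96 + 105) gives (5,4) = 63.
From column 2, 405 − (90 + 117 + 78 + 54) gives (2,2) = 66.
The remaining cell in column 5 is (4,5) = 405 − 336 = 69.
From main diagonal, 405 − (48 + 66 + 84 + 105) gives (4,4) = 102.
The remaining cell in anti-diagonal is (2,4) = 405 − 330 = 75.
Row 2: 66 + 108 + 75 + 57 + ? = 405, so (2,1) = 99.
Column 1 must total 405; the given cells sum to 294, so (4,1) = 111.
Using column 4: 75 + 51 + 102 + 63 + ? → (1,4) = 405 − 291 = 114.
From row 1, 405 − (48 + 90 + 114 + 81) gives (1,3) = 72.
From row 4, 405 − (111 + 78 + 102 + 69) gives (4,3) = 45.

45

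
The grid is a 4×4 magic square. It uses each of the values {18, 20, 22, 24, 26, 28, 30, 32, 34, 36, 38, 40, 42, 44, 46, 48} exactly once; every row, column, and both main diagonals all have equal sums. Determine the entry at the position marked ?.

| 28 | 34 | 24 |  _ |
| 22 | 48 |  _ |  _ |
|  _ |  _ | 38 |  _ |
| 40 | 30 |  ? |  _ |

44

The 16 entries sum to 528, so each line sums to 528/4 = 132.
From row 1, 132 − (28 + 34 + 24) gives (1,4) = 46.
From column 1, 132 − (28 + 22 + 40) gives (3,1) = 42.
Column 2 must total 132; the given cells sum to 112, so (3,2) = 20.
Main diagonal: 28 + 48 + 38 + ? = 132, so (4,4) = 18.
The remaining cell in anti-diagonal is (2,3) = 132 − 106 = 26.
The remaining cell in row 2 is (2,4) = 132 − 96 = 36.
Row 3 needs 132; the known cells sum to 100, so (3,4) = 32.
Row 4 must total 132; the given cells sum to 88, so (4,3) = 44.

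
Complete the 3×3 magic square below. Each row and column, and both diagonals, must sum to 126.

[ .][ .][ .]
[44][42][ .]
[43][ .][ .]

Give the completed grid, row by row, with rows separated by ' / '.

Row 2: 44 + 42 + ? = 126, so (2,3) = 40.
Column 1 must total 126; the given cells sum to 87, so (1,1) = 39.
Main diagonal needs 126; the known cells sum to 81, so (3,3) = 45.
From anti-diagonal, 126 − (42 + 43) gives (1,3) = 41.
The remaining cell in row 1 is (1,2) = 126 − 80 = 46.
From row 3, 126 − (43 + 45) gives (3,2) = 38.

39 46 41 / 44 42 40 / 43 38 45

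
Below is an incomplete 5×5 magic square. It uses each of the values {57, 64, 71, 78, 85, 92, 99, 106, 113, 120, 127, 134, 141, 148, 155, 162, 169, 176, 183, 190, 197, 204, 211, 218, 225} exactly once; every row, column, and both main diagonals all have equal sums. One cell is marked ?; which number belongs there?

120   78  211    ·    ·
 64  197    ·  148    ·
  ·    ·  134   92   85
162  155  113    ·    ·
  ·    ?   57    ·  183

The 25 entries sum to 3525, so each line sums to 3525/5 = 705.
From column 3, 705 − (211 + 134 + 113 + 57) gives (2,3) = 190.
The remaining cell in main diagonal is (4,4) = 705 − 634 = 71.
From row 2, 705 − (64 + 197 + 190 + 148) gives (2,5) = 106.
From row 4, 705 − (162 + 155 + 113 + 71) gives (4,5) = 204.
From column 5, 705 − (106 + 85 + 204 + 183) gives (1,5) = 127.
Anti-diagonal: 127 + 148 + 134 + 155 + ? = 705, so (5,1) = 141.
Row 1 needs 705; the known cells sum to 536, so (1,4) = 169.
Column 1: 120 + 64 + 162 + 141 + ? = 705, so (3,1) = 218.
From column 4, 705 − (169 + 148 + 92 + 71) gives (5,4) = 225.
Row 3 needs 705; the known cells sum to 529, so (3,2) = 176.
Row 5 must total 705; the given cells sum to 606, so (5,2) = 99.

99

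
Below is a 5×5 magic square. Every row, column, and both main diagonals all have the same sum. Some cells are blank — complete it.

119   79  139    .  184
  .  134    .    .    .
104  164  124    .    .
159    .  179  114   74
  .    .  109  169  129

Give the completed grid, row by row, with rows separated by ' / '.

119 79 139 99 184 / 174 134 69 154 89 / 104 164 124 84 144 / 159 94 179 114 74 / 64 149 109 169 129

Main diagonal is already complete: 119 + 134 + 124 + 114 + 129 = 620, so that is the magic constant.
Row 1 needs 620; the known cells sum to 521, so (1,4) = 99.
Row 4 must total 620; the given cells sum to 526, so (4,2) = 94.
The remaining cell in column 2 is (5,2) = 620 − 471 = 149.
Column 3: 139 + 124 + 179 + 109 + ? = 620, so (2,3) = 69.
From row 5, 620 − (149 + 109 + 169 + 129) gives (5,1) = 64.
Using column 1: 119 + 104 + 159 + 64 + ? → (2,1) = 620 − 446 = 174.
Using anti-diagonal: 184 + 124 + 94 + 64 + ? → (2,4) = 620 − 466 = 154.
Using row 2: 174 + 134 + 69 + 154 + ? → (2,5) = 620 − 531 = 89.
Using column 4: 99 + 154 + 114 + 169 + ? → (3,4) = 620 − 536 = 84.
Column 5 needs 620; the known cells sum to 476, so (3,5) = 144.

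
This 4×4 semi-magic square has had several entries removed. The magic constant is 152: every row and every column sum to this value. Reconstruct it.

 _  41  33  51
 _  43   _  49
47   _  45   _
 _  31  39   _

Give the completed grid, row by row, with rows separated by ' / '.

Row 1: 41 + 33 + 51 + ? = 152, so (1,1) = 27.
Column 2 must total 152; the given cells sum to 115, so (3,2) = 37.
Column 3 must total 152; the given cells sum to 117, so (2,3) = 35.
Row 2: 43 + 35 + 49 + ? = 152, so (2,1) = 25.
Row 3 must total 152; the given cells sum to 129, so (3,4) = 23.
Column 1 must total 152; the given cells sum to 99, so (4,1) = 53.
Column 4: 51 + 49 + 23 + ? = 152, so (4,4) = 29.

27 41 33 51 / 25 43 35 49 / 47 37 45 23 / 53 31 39 29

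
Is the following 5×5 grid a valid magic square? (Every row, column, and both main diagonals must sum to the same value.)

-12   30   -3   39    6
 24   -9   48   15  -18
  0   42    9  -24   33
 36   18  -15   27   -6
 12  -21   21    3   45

Row 1: -12 + 30 + (-3) + 39 + 6 = 60.
Row 2: 24 + (-9) + 48 + 15 + (-18) = 60.
Row 3: 0 + 42 + 9 + (-24) + 33 = 60.
Row 4: 36 + 18 + (-15) + 27 + (-6) = 60.
Row 5: 12 + (-21) + 21 + 3 + 45 = 60.
Column 1: -12 + 24 + 0 + 36 + 12 = 60.
Column 2: 30 + (-9) + 42 + 18 + (-21) = 60.
Column 3: -3 + 48 + 9 + (-15) + 21 = 60.
Column 4: 39 + 15 + (-24) + 27 + 3 = 60.
Column 5: 6 + (-18) + 33 + (-6) + 45 = 60.
Main diagonal: -12 + (-9) + 9 + 27 + 45 = 60.
Anti-diagonal: 6 + 15 + 9 + 18 + 12 = 60.
All lines sum to 60.

Yes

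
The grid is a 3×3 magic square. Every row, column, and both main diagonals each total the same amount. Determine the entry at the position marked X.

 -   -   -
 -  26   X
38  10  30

Row 3 is complete and sums to 78; that is the magic constant.
Column 2 needs 78; the known cells sum to 36, so (1,2) = 42.
The remaining cell in main diagonal is (1,1) = 78 − 56 = 22.
From anti-diagonal, 78 − (26 + 38) gives (1,3) = 14.
The remaining cell in column 1 is (2,1) = 78 − 60 = 18.
The remaining cell in column 3 is (2,3) = 78 − 44 = 34.

34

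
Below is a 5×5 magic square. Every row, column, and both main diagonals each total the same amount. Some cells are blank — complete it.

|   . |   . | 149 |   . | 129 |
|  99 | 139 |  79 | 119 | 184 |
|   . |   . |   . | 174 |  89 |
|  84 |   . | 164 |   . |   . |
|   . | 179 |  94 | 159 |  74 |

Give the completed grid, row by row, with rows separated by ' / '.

Row 2 is already complete: 99 + 139 + 79 + 119 + 184 = 620, so that is the magic constant.
From row 5, 620 − (179 + 94 + 159 + 74) gives (5,1) = 114.
Column 3 must total 620; the given cells sum to 486, so (3,3) = 134.
Column 5 needs 620; the known cells sum to 476, so (4,5) = 144.
Anti-diagonal: 129 + 119 + 134 + 114 + ? = 620, so (4,2) = 124.
The remaining cell in row 4 is (4,4) = 620 − 516 = 104.
Column 4: 119 + 174 + 104 + 159 + ? = 620, so (1,4) = 64.
The remaining cell in main diagonal is (1,1) = 620 − 451 = 169.
Row 1 needs 620; the known cells sum to 511, so (1,2) = 109.
Column 1: 169 + 99 + 84 + 114 + ? = 620, so (3,1) = 154.
Using column 2: 109 + 139 + 124 + 179 + ? → (3,2) = 620 − 551 = 69.

169 109 149 64 129 / 99 139 79 119 184 / 154 69 134 174 89 / 84 124 164 104 144 / 114 179 94 159 74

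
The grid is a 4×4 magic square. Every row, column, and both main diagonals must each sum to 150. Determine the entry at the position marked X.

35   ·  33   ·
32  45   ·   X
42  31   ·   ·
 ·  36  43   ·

39

The remaining cell in column 1 is (4,1) = 150 − 109 = 41.
Using column 2: 45 + 31 + 36 + ? → (1,2) = 150 − 112 = 38.
From row 1, 150 − (35 + 38 + 33) gives (1,4) = 44.
Row 4: 41 + 36 + 43 + ? = 150, so (4,4) = 30.
Main diagonal must total 150; the given cells sum to 110, so (3,3) = 40.
The remaining cell in anti-diagonal is (2,3) = 150 − 116 = 34.
The remaining cell in row 2 is (2,4) = 150 − 111 = 39.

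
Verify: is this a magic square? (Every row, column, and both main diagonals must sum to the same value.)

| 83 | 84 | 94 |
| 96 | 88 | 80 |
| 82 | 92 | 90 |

Row 1: 83 + 84 + 94 = 261.
Row 2: 96 + 88 + 80 = 264.
Row 3: 82 + 92 + 90 = 264.
Column 1: 83 + 96 + 82 = 261.
Column 2: 84 + 88 + 92 = 264.
Column 3: 94 + 80 + 90 = 264.
Main diagonal: 83 + 88 + 90 = 261.
Anti-diagonal: 94 + 88 + 82 = 264.

No — row 1 sums to 261 but row 3 sums to 264.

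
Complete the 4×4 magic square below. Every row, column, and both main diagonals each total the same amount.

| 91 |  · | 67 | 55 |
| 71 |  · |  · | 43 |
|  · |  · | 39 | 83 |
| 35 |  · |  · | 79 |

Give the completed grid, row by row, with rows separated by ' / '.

91 47 67 55 / 71 51 95 43 / 63 75 39 83 / 35 87 59 79

Column 4 is already complete: 55 + 43 + 83 + 79 = 260, so that is the magic constant.
Row 1: 91 + 67 + 55 + ? = 260, so (1,2) = 47.
The remaining cell in column 1 is (3,1) = 260 − 197 = 63.
Using main diagonal: 91 + 39 + 79 + ? → (2,2) = 260 − 209 = 51.
Row 2 needs 260; the known cells sum to 165, so (2,3) = 95.
From row 3, 260 − (63 + 39 + 83) gives (3,2) = 75.
From column 2, 260 − (47 + 51 + 75) gives (4,2) = 87.
Column 3 must total 260; the given cells sum to 201, so (4,3) = 59.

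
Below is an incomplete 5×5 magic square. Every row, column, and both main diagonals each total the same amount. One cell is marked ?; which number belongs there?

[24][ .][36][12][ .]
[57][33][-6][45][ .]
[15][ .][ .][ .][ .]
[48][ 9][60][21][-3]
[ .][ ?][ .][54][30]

42

Row 4 is complete and sums to 135; that is the magic constant.
From row 2, 135 − (57 + 33 + (-6) + 45) gives (2,5) = 6.
Column 1 must total 135; the given cells sum to 144, so (5,1) = -9.
From column 4, 135 − (12 + 45 + 21 + 54) gives (3,4) = 3.
Main diagonal: 24 + 33 + 21 + 30 + ? = 135, so (3,3) = 27.
Anti-diagonal needs 135; the known cells sum to 72, so (1,5) = 63.
Using row 1: 24 + 36 + 12 + 63 + ? → (1,2) = 135 − 135 = 0.
Column 3: 36 + (-6) + 27 + 60 + ? = 135, so (5,3) = 18.
Column 5 needs 135; the known cells sum to 96, so (3,5) = 39.
The remaining cell in row 3 is (3,2) = 135 − 84 = 51.
Using row 5: -9 + 18 + 54 + 30 + ? → (5,2) = 135 − 93 = 42.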